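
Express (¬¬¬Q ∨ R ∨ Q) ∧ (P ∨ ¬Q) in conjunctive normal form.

P ∨ ¬Q

(¬¬¬Q ∨ R ∨ Q) ∧ (P ∨ ¬Q)
⇔ (¬Q ∨ R ∨ Q) ∧ (P ∨ ¬Q)
⇔ P ∨ ¬Q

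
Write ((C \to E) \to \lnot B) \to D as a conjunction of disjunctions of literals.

(\lnot C \lor E \lor D) \land (B \lor D)

((C \to E) \to \lnot B) \to D
⇔ \lnot ((C \to E) \to \lnot B) \lor D   — eliminate \to
⇔ \lnot (\lnot (C \to E) \lor \lnot B) \lor D   — eliminate \to
⇔ \lnot (\lnot (\lnot C \lor E) \lor \lnot B) \lor D   — eliminate \to
⇔ (\lnot \lnot (\lnot C \lor E) \land \lnot \lnot B) \lor D   — De Morgan
⇔ ((\lnot C \lor E) \land \lnot \lnot B) \lor D   — double negation
⇔ ((\lnot C \lor E) \land B) \lor D   — double negation
⇔ (\lnot C \lor E \lor D) \land (B \lor D)   — distribute \lor over \land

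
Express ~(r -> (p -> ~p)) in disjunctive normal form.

r & p

~(r -> (p -> ~p))
= ~(~r | (p -> ~p))   (eliminate ->)
= ~(~r | ~p | ~p)   (eliminate ->)
= ~~r & ~~p & ~~p   (De Morgan)
= r & ~~p & ~~p   (double negation)
= r & p & ~~p   (double negation)
= r & p & p   (double negation)
= r & p   (simplify)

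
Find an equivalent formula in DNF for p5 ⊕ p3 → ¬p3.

p5 ⊕ p3 → ¬p3
⇔ ¬(p5 ⊕ p3) ∨ ¬p3   (eliminate →)
⇔ ¬(p5 ∧ ¬p3 ∨ ¬p5 ∧ p3) ∨ ¬p3   (expand ⊕)
⇔ ¬(p5 ∧ ¬p3) ∧ ¬(¬p5 ∧ p3) ∨ ¬p3   (De Morgan)
⇔ (¬p5 ∨ ¬¬p3) ∧ ¬(¬p5 ∧ p3) ∨ ¬p3   (De Morgan)
⇔ (¬p5 ∨ p3) ∧ ¬(¬p5 ∧ p3) ∨ ¬p3   (double negation)
⇔ (¬p5 ∨ p3) ∧ (¬¬p5 ∨ ¬p3) ∨ ¬p3   (De Morgan)
⇔ (¬p5 ∨ p3) ∧ (p5 ∨ ¬p3) ∨ ¬p3   (double negation)
⇔ ¬p5 ∧ p5 ∨ ¬p5 ∧ ¬p3 ∨ p3 ∧ p5 ∨ p3 ∧ ¬p3 ∨ ¬p3   (distribute ∧ over ∨)
⇔ p3 ∧ p5 ∨ ¬p3   (simplify)

p3 ∧ p5 ∨ ¬p3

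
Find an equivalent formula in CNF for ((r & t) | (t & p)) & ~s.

(r | p) & t & ~s

((r & t) | (t & p)) & ~s
= (r | t) & (r | p) & (t | t) & (t | p) & ~s   (distribute | over &)
= (r | p) & t & ~s   (simplify)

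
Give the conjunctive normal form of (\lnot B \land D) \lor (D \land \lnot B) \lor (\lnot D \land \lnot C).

(\lnot B \land D) \lor (D \land \lnot B) \lor (\lnot D \land \lnot C)
⇔ (\lnot B \lor D \lor \lnot D) \land (\lnot B \lor D \lor \lnot C) \land (\lnot B \lor \lnot B \lor \lnot D) \land (\lnot B \lor \lnot B \lor \lnot C) \land (D \lor D \lor \lnot D) \land (D \lor D \lor \lnot C) \land (D \lor \lnot B \lor \lnot D) \land (D \lor \lnot B \lor \lnot C)   — distribute \lor over \land
⇔ (\lnot B \lor \lnot D) \land (\lnot B \lor \lnot C) \land (D \lor \lnot C)   — simplify

(\lnot B \lor \lnot D) \land (\lnot B \lor \lnot C) \land (D \lor \lnot C)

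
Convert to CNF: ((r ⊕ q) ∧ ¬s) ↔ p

((r ⊕ q) ∧ ¬s) ↔ p
= (((r ⊕ q) ∧ ¬s) → p) ∧ (p → ((r ⊕ q) ∧ ¬s))   [eliminate ↔]
= (¬((r ⊕ q) ∧ ¬s) ∨ p) ∧ (p → ((r ⊕ q) ∧ ¬s))   [eliminate →]
= (¬((r ∨ q) ∧ ¬(r ∧ q) ∧ ¬s) ∨ p) ∧ (p → ((r ⊕ q) ∧ ¬s))   [expand ⊕]
= (¬((r ∨ q) ∧ ¬(r ∧ q) ∧ ¬s) ∨ p) ∧ (¬p ∨ ((r ⊕ q) ∧ ¬s))   [eliminate →]
= (¬((r ∨ q) ∧ ¬(r ∧ q) ∧ ¬s) ∨ p) ∧ (¬p ∨ ((r ∨ q) ∧ ¬(r ∧ q) ∧ ¬s))   [expand ⊕]
= (¬(r ∨ q) ∨ ¬¬(r ∧ q) ∨ ¬¬s ∨ p) ∧ (¬p ∨ ((r ∨ q) ∧ ¬(r ∧ q) ∧ ¬s))   [De Morgan]
= ((¬r ∧ ¬q) ∨ ¬¬(r ∧ q) ∨ ¬¬s ∨ p) ∧ (¬p ∨ ((r ∨ q) ∧ ¬(r ∧ q) ∧ ¬s))   [De Morgan]
= ((¬r ∧ ¬q) ∨ (r ∧ q) ∨ ¬¬s ∨ p) ∧ (¬p ∨ ((r ∨ q) ∧ ¬(r ∧ q) ∧ ¬s))   [double negation]
= ((¬r ∧ ¬q) ∨ (r ∧ q) ∨ s ∨ p) ∧ (¬p ∨ ((r ∨ q) ∧ ¬(r ∧ q) ∧ ¬s))   [double negation]
= ((¬r ∧ ¬q) ∨ (r ∧ q) ∨ s ∨ p) ∧ (¬p ∨ ((r ∨ q) ∧ (¬r ∨ ¬q) ∧ ¬s))   [De Morgan]
= (¬r ∨ r ∨ s ∨ p) ∧ (¬r ∨ q ∨ s ∨ p) ∧ (¬q ∨ r ∨ s ∨ p) ∧ (¬q ∨ q ∨ s ∨ p) ∧ (¬p ∨ r ∨ q) ∧ (¬p ∨ ¬r ∨ ¬q) ∧ (¬p ∨ ¬s)   [distribute ∨ over ∧]
= (¬r ∨ q ∨ s ∨ p) ∧ (¬q ∨ r ∨ s ∨ p) ∧ (¬p ∨ r ∨ q) ∧ (¬p ∨ ¬r ∨ ¬q) ∧ (¬p ∨ ¬s)   [simplify]

(¬r ∨ q ∨ s ∨ p) ∧ (¬q ∨ r ∨ s ∨ p) ∧ (¬p ∨ r ∨ q) ∧ (¬p ∨ ¬r ∨ ¬q) ∧ (¬p ∨ ¬s)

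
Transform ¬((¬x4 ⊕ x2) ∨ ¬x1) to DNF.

(x4 ∧ ¬x2 ∧ x1) ∨ (x2 ∧ ¬x4 ∧ x1)

¬((¬x4 ⊕ x2) ∨ ¬x1)
≡ ¬((¬x4 ∧ ¬x2) ∨ (¬¬x4 ∧ x2) ∨ ¬x1)   [expand ⊕]
≡ ¬(¬x4 ∧ ¬x2) ∧ ¬(¬¬x4 ∧ x2) ∧ ¬¬x1   [De Morgan]
≡ (¬¬x4 ∨ ¬¬x2) ∧ ¬(¬¬x4 ∧ x2) ∧ ¬¬x1   [De Morgan]
≡ (x4 ∨ ¬¬x2) ∧ ¬(¬¬x4 ∧ x2) ∧ ¬¬x1   [double negation]
≡ (x4 ∨ x2) ∧ ¬(¬¬x4 ∧ x2) ∧ ¬¬x1   [double negation]
≡ (x4 ∨ x2) ∧ (¬¬¬x4 ∨ ¬x2) ∧ ¬¬x1   [De Morgan]
≡ (x4 ∨ x2) ∧ (¬x4 ∨ ¬x2) ∧ ¬¬x1   [double negation]
≡ (x4 ∨ x2) ∧ (¬x4 ∨ ¬x2) ∧ x1   [double negation]
≡ (x4 ∧ ¬x4 ∧ x1) ∨ (x4 ∧ ¬x2 ∧ x1) ∨ (x2 ∧ ¬x4 ∧ x1) ∨ (x2 ∧ ¬x2 ∧ x1)   [distribute ∧ over ∨]
≡ (x4 ∧ ¬x2 ∧ x1) ∨ (x2 ∧ ¬x4 ∧ x1)   [simplify]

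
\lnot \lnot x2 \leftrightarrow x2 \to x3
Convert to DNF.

x3 \land x2

\lnot \lnot x2 \leftrightarrow x2 \to x3
⇔ (\lnot \lnot x2 \to (x2 \to x3)) \land ((x2 \to x3) \to \lnot \lnot x2)
⇔ (\lnot \lnot \lnot x2 \lor (x2 \to x3)) \land ((x2 \to x3) \to \lnot \lnot x2)
⇔ (\lnot \lnot \lnot x2 \lor \lnot x2 \lor x3) \land ((x2 \to x3) \to \lnot \lnot x2)
⇔ (\lnot \lnot \lnot x2 \lor \lnot x2 \lor x3) \land (\lnot (x2 \to x3) \lor \lnot \lnot x2)
⇔ (\lnot \lnot \lnot x2 \lor \lnot x2 \lor x3) \land (\lnot (\lnot x2 \lor x3) \lor \lnot \lnot x2)
⇔ (\lnot x2 \lor \lnot x2 \lor x3) \land (\lnot (\lnot x2 \lor x3) \lor \lnot \lnot x2)
⇔ (\lnot x2 \lor \lnot x2 \lor x3) \land (\lnot \lnot x2 \land \lnot x3 \lor \lnot \lnot x2)
⇔ (\lnot x2 \lor \lnot x2 \lor x3) \land (x2 \land \lnot x3 \lor \lnot \lnot x2)
⇔ (\lnot x2 \lor \lnot x2 \lor x3) \land (x2 \land \lnot x3 \lor x2)
⇔ \lnot x2 \land x2 \land \lnot x3 \lor \lnot x2 \land x2 \lor \lnot x2 \land x2 \land \lnot x3 \lor \lnot x2 \land x2 \lor x3 \land x2 \land \lnot x3 \lor x3 \land x2
⇔ x3 \land x2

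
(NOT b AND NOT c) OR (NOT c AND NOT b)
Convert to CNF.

(NOT b AND NOT c) OR (NOT c AND NOT b)
⇔ (NOT b OR NOT c) AND (NOT b OR NOT b) AND (NOT c OR NOT c) AND (NOT c OR NOT b)   [distribute OR over AND]
⇔ NOT b AND NOT c   [simplify]

NOT b AND NOT c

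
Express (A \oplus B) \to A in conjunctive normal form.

(A \oplus B) \to A
⇔ \lnot (A \oplus B) \lor A   [eliminate \to]
⇔ \lnot ((A \lor B) \land \lnot (A \land B)) \lor A   [expand \oplus]
⇔ \lnot (A \lor B) \lor \lnot \lnot (A \land B) \lor A   [De Morgan]
⇔ (\lnot A \land \lnot B) \lor \lnot \lnot (A \land B) \lor A   [De Morgan]
⇔ (\lnot A \land \lnot B) \lor (A \land B) \lor A   [double negation]
⇔ (\lnot A \lor A \lor A) \land (\lnot A \lor B \lor A) \land (\lnot B \lor A \lor A) \land (\lnot B \lor B \lor A)   [distribute \lor over \land]
⇔ \lnot B \lor A   [simplify]

\lnot B \lor A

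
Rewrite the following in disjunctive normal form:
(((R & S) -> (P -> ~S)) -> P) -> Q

(((R & S) -> (P -> ~S)) -> P) -> Q
⇔ ~(((R & S) -> (P -> ~S)) -> P) | Q
⇔ ~(~((R & S) -> (P -> ~S)) | P) | Q
⇔ ~(~(~(R & S) | (P -> ~S)) | P) | Q
⇔ ~(~(~(R & S) | ~P | ~S) | P) | Q
⇔ (~~(~(R & S) | ~P | ~S) & ~P) | Q
⇔ ((~(R & S) | ~P | ~S) & ~P) | Q
⇔ ((~R | ~S | ~P | ~S) & ~P) | Q
⇔ (~R & ~P) | (~S & ~P) | (~P & ~P) | (~S & ~P) | Q
⇔ ~P | Q

~P | Q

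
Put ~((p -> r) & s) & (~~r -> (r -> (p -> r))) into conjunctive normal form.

~((p -> r) & s) & (~~r -> (r -> (p -> r)))
≡ ~((~p | r) & s) & (~~r -> (r -> (p -> r)))   — eliminate ->
≡ ~((~p | r) & s) & (~~~r | (r -> (p -> r)))   — eliminate ->
≡ ~((~p | r) & s) & (~~~r | ~r | (p -> r))   — eliminate ->
≡ ~((~p | r) & s) & (~~~r | ~r | ~p | r)   — eliminate ->
≡ (~(~p | r) | ~s) & (~~~r | ~r | ~p | r)   — De Morgan
≡ ((~~p & ~r) | ~s) & (~~~r | ~r | ~p | r)   — De Morgan
≡ ((p & ~r) | ~s) & (~~~r | ~r | ~p | r)   — double negation
≡ ((p & ~r) | ~s) & (~r | ~r | ~p | r)   — double negation
≡ (p | ~s) & (~r | ~s) & (~r | ~r | ~p | r)   — distribute | over &
≡ (p | ~s) & (~r | ~s)   — simplify

(p | ~s) & (~r | ~s)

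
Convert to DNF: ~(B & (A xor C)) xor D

(~B & ~D) | (~A & ~C & ~D) | (C & A & ~D) | (B & A & ~C & D) | (B & ~A & C & D)

~(B & (A xor C)) xor D
≡ (~(B & (A xor C)) & ~D) | (~~(B & (A xor C)) & D)   [expand xor]
≡ (~(B & ((A & ~C) | (~A & C))) & ~D) | (~~(B & (A xor C)) & D)   [expand xor]
≡ (~(B & ((A & ~C) | (~A & C))) & ~D) | (~~(B & ((A & ~C) | (~A & C))) & D)   [expand xor]
≡ ((~B | ~((A & ~C) | (~A & C))) & ~D) | (~~(B & ((A & ~C) | (~A & C))) & D)   [De Morgan]
≡ ((~B | (~(A & ~C) & ~(~A & C))) & ~D) | (~~(B & ((A & ~C) | (~A & C))) & D)   [De Morgan]
≡ ((~B | ((~A | ~~C) & ~(~A & C))) & ~D) | (~~(B & ((A & ~C) | (~A & C))) & D)   [De Morgan]
≡ ((~B | ((~A | C) & ~(~A & C))) & ~D) | (~~(B & ((A & ~C) | (~A & C))) & D)   [double negation]
≡ ((~B | ((~A | C) & (~~A | ~C))) & ~D) | (~~(B & ((A & ~C) | (~A & C))) & D)   [De Morgan]
≡ ((~B | ((~A | C) & (A | ~C))) & ~D) | (~~(B & ((A & ~C) | (~A & C))) & D)   [double negation]
≡ ((~B | ((~A | C) & (A | ~C))) & ~D) | (B & ((A & ~C) | (~A & C)) & D)   [double negation]
≡ (~B & ~D) | (~A & A & ~D) | (~A & ~C & ~D) | (C & A & ~D) | (C & ~C & ~D) | (B & A & ~C & D) | (B & ~A & C & D)   [distribute & over |]
≡ (~B & ~D) | (~A & ~C & ~D) | (C & A & ~D) | (B & A & ~C & D) | (B & ~A & C & D)   [simplify]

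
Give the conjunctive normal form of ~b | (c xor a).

(~b | c | a) & (~b | ~c | ~a)

~b | (c xor a)
≡ ~b | ((c | a) & ~(c & a))   [expand xor]
≡ ~b | ((c | a) & (~c | ~a))   [De Morgan]
≡ (~b | c | a) & (~b | ~c | ~a)   [distribute | over &]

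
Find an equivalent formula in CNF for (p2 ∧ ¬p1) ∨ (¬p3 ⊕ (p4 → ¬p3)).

(p2 ∧ ¬p1) ∨ (¬p3 ⊕ (p4 → ¬p3))
⇔ (p2 ∧ ¬p1) ∨ ((¬p3 ∨ (p4 → ¬p3)) ∧ ¬(¬p3 ∧ (p4 → ¬p3)))
⇔ (p2 ∧ ¬p1) ∨ ((¬p3 ∨ ¬p4 ∨ ¬p3) ∧ ¬(¬p3 ∧ (p4 → ¬p3)))
⇔ (p2 ∧ ¬p1) ∨ ((¬p3 ∨ ¬p4 ∨ ¬p3) ∧ ¬(¬p3 ∧ (¬p4 ∨ ¬p3)))
⇔ (p2 ∧ ¬p1) ∨ ((¬p3 ∨ ¬p4 ∨ ¬p3) ∧ (¬¬p3 ∨ ¬(¬p4 ∨ ¬p3)))
⇔ (p2 ∧ ¬p1) ∨ ((¬p3 ∨ ¬p4 ∨ ¬p3) ∧ (p3 ∨ ¬(¬p4 ∨ ¬p3)))
⇔ (p2 ∧ ¬p1) ∨ ((¬p3 ∨ ¬p4 ∨ ¬p3) ∧ (p3 ∨ (¬¬p4 ∧ ¬¬p3)))
⇔ (p2 ∧ ¬p1) ∨ ((¬p3 ∨ ¬p4 ∨ ¬p3) ∧ (p3 ∨ (p4 ∧ ¬¬p3)))
⇔ (p2 ∧ ¬p1) ∨ ((¬p3 ∨ ¬p4 ∨ ¬p3) ∧ (p3 ∨ (p4 ∧ p3)))
⇔ (p2 ∨ ¬p3 ∨ ¬p4 ∨ ¬p3) ∧ (p2 ∨ p3 ∨ p4) ∧ (p2 ∨ p3 ∨ p3) ∧ (¬p1 ∨ ¬p3 ∨ ¬p4 ∨ ¬p3) ∧ (¬p1 ∨ p3 ∨ p4) ∧ (¬p1 ∨ p3 ∨ p3)
⇔ (p2 ∨ ¬p3 ∨ ¬p4) ∧ (p2 ∨ p3) ∧ (¬p1 ∨ ¬p3 ∨ ¬p4) ∧ (¬p1 ∨ p3)

(p2 ∨ ¬p3 ∨ ¬p4) ∧ (p2 ∨ p3) ∧ (¬p1 ∨ ¬p3 ∨ ¬p4) ∧ (¬p1 ∨ p3)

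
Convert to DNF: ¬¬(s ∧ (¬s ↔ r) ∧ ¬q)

s ∧ ¬r ∧ ¬q

¬¬(s ∧ (¬s ↔ r) ∧ ¬q)
≡ ¬¬(s ∧ (¬s → r) ∧ (r → ¬s) ∧ ¬q)
≡ ¬¬(s ∧ (¬¬s ∨ r) ∧ (r → ¬s) ∧ ¬q)
≡ ¬¬(s ∧ (¬¬s ∨ r) ∧ (¬r ∨ ¬s) ∧ ¬q)
≡ s ∧ (¬¬s ∨ r) ∧ (¬r ∨ ¬s) ∧ ¬q
≡ s ∧ (s ∨ r) ∧ (¬r ∨ ¬s) ∧ ¬q
≡ (s ∧ s ∧ ¬r ∧ ¬q) ∨ (s ∧ s ∧ ¬s ∧ ¬q) ∨ (s ∧ r ∧ ¬r ∧ ¬q) ∨ (s ∧ r ∧ ¬s ∧ ¬q)
≡ s ∧ ¬r ∧ ¬q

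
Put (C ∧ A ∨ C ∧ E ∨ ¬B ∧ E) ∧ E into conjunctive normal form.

(C ∨ ¬B) ∧ E

(C ∧ A ∨ C ∧ E ∨ ¬B ∧ E) ∧ E
≡ (C ∨ C ∨ ¬B) ∧ (C ∨ C ∨ E) ∧ (C ∨ E ∨ ¬B) ∧ (C ∨ E ∨ E) ∧ (A ∨ C ∨ ¬B) ∧ (A ∨ C ∨ E) ∧ (A ∨ E ∨ ¬B) ∧ (A ∨ E ∨ E) ∧ E   [distribute ∨ over ∧]
≡ (C ∨ ¬B) ∧ E   [simplify]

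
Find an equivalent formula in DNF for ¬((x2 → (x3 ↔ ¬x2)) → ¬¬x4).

¬((x2 → (x3 ↔ ¬x2)) → ¬¬x4)
= ¬(¬(x2 → (x3 ↔ ¬x2)) ∨ ¬¬x4)   [eliminate →]
= ¬(¬(¬x2 ∨ (x3 ↔ ¬x2)) ∨ ¬¬x4)   [eliminate →]
= ¬(¬(¬x2 ∨ ((x3 → ¬x2) ∧ (¬x2 → x3))) ∨ ¬¬x4)   [eliminate ↔]
= ¬(¬(¬x2 ∨ ((¬x3 ∨ ¬x2) ∧ (¬x2 → x3))) ∨ ¬¬x4)   [eliminate →]
= ¬(¬(¬x2 ∨ ((¬x3 ∨ ¬x2) ∧ (¬¬x2 ∨ x3))) ∨ ¬¬x4)   [eliminate →]
= ¬¬(¬x2 ∨ ((¬x3 ∨ ¬x2) ∧ (¬¬x2 ∨ x3))) ∧ ¬¬¬x4   [De Morgan]
= (¬x2 ∨ ((¬x3 ∨ ¬x2) ∧ (¬¬x2 ∨ x3))) ∧ ¬¬¬x4   [double negation]
= (¬x2 ∨ ((¬x3 ∨ ¬x2) ∧ (x2 ∨ x3))) ∧ ¬¬¬x4   [double negation]
= (¬x2 ∨ ((¬x3 ∨ ¬x2) ∧ (x2 ∨ x3))) ∧ ¬x4   [double negation]
= (¬x2 ∧ ¬x4) ∨ (¬x3 ∧ x2 ∧ ¬x4) ∨ (¬x3 ∧ x3 ∧ ¬x4) ∨ (¬x2 ∧ x2 ∧ ¬x4) ∨ (¬x2 ∧ x3 ∧ ¬x4)   [distribute ∧ over ∨]
= (¬x2 ∧ ¬x4) ∨ (¬x3 ∧ x2 ∧ ¬x4)   [simplify]

(¬x2 ∧ ¬x4) ∨ (¬x3 ∧ x2 ∧ ¬x4)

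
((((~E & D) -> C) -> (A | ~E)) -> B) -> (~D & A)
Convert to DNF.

((((~E & D) -> C) -> (A | ~E)) -> B) -> (~D & A)
≡ ~((((~E & D) -> C) -> (A | ~E)) -> B) | (~D & A)   (eliminate ->)
≡ ~(~(((~E & D) -> C) -> (A | ~E)) | B) | (~D & A)   (eliminate ->)
≡ ~(~(~((~E & D) -> C) | A | ~E) | B) | (~D & A)   (eliminate ->)
≡ ~(~(~(~(~E & D) | C) | A | ~E) | B) | (~D & A)   (eliminate ->)
≡ (~~(~(~(~E & D) | C) | A | ~E) & ~B) | (~D & A)   (De Morgan)
≡ ((~(~(~E & D) | C) | A | ~E) & ~B) | (~D & A)   (double negation)
≡ (((~~(~E & D) & ~C) | A | ~E) & ~B) | (~D & A)   (De Morgan)
≡ (((~E & D & ~C) | A | ~E) & ~B) | (~D & A)   (double negation)
≡ (~E & D & ~C & ~B) | (A & ~B) | (~E & ~B) | (~D & A)   (distribute & over |)
≡ (A & ~B) | (~E & ~B) | (~D & A)   (simplify)

(A & ~B) | (~E & ~B) | (~D & A)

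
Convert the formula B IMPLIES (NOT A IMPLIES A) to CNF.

NOT B OR A

B IMPLIES (NOT A IMPLIES A)
≡ NOT B OR (NOT A IMPLIES A)   (eliminate IMPLIES)
≡ NOT B OR NOT NOT A OR A   (eliminate IMPLIES)
≡ NOT B OR A OR A   (double negation)
≡ NOT B OR A   (simplify)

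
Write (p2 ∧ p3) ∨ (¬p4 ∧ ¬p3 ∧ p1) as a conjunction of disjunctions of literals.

(p2 ∧ p3) ∨ (¬p4 ∧ ¬p3 ∧ p1)
= (p2 ∨ ¬p4) ∧ (p2 ∨ ¬p3) ∧ (p2 ∨ p1) ∧ (p3 ∨ ¬p4) ∧ (p3 ∨ ¬p3) ∧ (p3 ∨ p1)   [distribute ∨ over ∧]
= (p2 ∨ ¬p4) ∧ (p2 ∨ ¬p3) ∧ (p2 ∨ p1) ∧ (p3 ∨ ¬p4) ∧ (p3 ∨ p1)   [simplify]

(p2 ∨ ¬p4) ∧ (p2 ∨ ¬p3) ∧ (p2 ∨ p1) ∧ (p3 ∨ ¬p4) ∧ (p3 ∨ p1)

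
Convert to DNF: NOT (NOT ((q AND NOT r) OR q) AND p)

NOT (NOT ((q AND NOT r) OR q) AND p)
≡ NOT NOT ((q AND NOT r) OR q) OR NOT p   [De Morgan]
≡ (q AND NOT r) OR q OR NOT p   [double negation]
≡ q OR NOT p   [simplify]

q OR NOT p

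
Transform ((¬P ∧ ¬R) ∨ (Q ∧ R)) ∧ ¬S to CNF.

((¬P ∧ ¬R) ∨ (Q ∧ R)) ∧ ¬S
≡ (¬P ∨ Q) ∧ (¬P ∨ R) ∧ (¬R ∨ Q) ∧ (¬R ∨ R) ∧ ¬S   [distribute ∨ over ∧]
≡ (¬P ∨ Q) ∧ (¬P ∨ R) ∧ (¬R ∨ Q) ∧ ¬S   [simplify]

(¬P ∨ Q) ∧ (¬P ∨ R) ∧ (¬R ∨ Q) ∧ ¬S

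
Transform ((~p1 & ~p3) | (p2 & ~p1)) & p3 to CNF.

~p1 & (~p3 | p2) & p3

((~p1 & ~p3) | (p2 & ~p1)) & p3
≡ (~p1 | p2) & (~p1 | ~p1) & (~p3 | p2) & (~p3 | ~p1) & p3   [distribute | over &]
≡ ~p1 & (~p3 | p2) & p3   [simplify]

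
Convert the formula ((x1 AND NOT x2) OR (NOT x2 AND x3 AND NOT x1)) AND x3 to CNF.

NOT x2 AND x3

((x1 AND NOT x2) OR (NOT x2 AND x3 AND NOT x1)) AND x3
= (x1 OR NOT x2) AND (x1 OR x3) AND (x1 OR NOT x1) AND (NOT x2 OR NOT x2) AND (NOT x2 OR x3) AND (NOT x2 OR NOT x1) AND x3
= NOT x2 AND x3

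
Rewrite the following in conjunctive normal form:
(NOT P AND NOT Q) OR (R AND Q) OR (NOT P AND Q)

(NOT P AND NOT Q) OR (R AND Q) OR (NOT P AND Q)
⇔ (NOT P OR R OR NOT P) AND (NOT P OR R OR Q) AND (NOT P OR Q OR NOT P) AND (NOT P OR Q OR Q) AND (NOT Q OR R OR NOT P) AND (NOT Q OR R OR Q) AND (NOT Q OR Q OR NOT P) AND (NOT Q OR Q OR Q)   — distribute OR over AND
⇔ (NOT P OR R) AND (NOT P OR Q)   — simplify

(NOT P OR R) AND (NOT P OR Q)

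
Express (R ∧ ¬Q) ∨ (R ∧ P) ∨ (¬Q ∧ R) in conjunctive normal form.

R ∧ (¬Q ∨ P)

(R ∧ ¬Q) ∨ (R ∧ P) ∨ (¬Q ∧ R)
= (R ∨ R ∨ ¬Q) ∧ (R ∨ R ∨ R) ∧ (R ∨ P ∨ ¬Q) ∧ (R ∨ P ∨ R) ∧ (¬Q ∨ R ∨ ¬Q) ∧ (¬Q ∨ R ∨ R) ∧ (¬Q ∨ P ∨ ¬Q) ∧ (¬Q ∨ P ∨ R)   [distribute ∨ over ∧]
= R ∧ (¬Q ∨ P)   [simplify]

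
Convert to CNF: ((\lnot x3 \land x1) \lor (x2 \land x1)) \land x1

((\lnot x3 \land x1) \lor (x2 \land x1)) \land x1
⇔ (\lnot x3 \lor x2) \land (\lnot x3 \lor x1) \land (x1 \lor x2) \land (x1 \lor x1) \land x1   [distribute \lor over \land]
⇔ (\lnot x3 \lor x2) \land x1   [simplify]

(\lnot x3 \lor x2) \land x1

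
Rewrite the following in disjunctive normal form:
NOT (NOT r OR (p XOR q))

(r AND NOT p AND NOT q) OR (r AND q AND p)

NOT (NOT r OR (p XOR q))
= NOT (NOT r OR (p AND NOT q) OR (NOT p AND q))   — expand XOR
= NOT NOT r AND NOT (p AND NOT q) AND NOT (NOT p AND q)   — De Morgan
= r AND NOT (p AND NOT q) AND NOT (NOT p AND q)   — double negation
= r AND (NOT p OR NOT NOT q) AND NOT (NOT p AND q)   — De Morgan
= r AND (NOT p OR q) AND NOT (NOT p AND q)   — double negation
= r AND (NOT p OR q) AND (NOT NOT p OR NOT q)   — De Morgan
= r AND (NOT p OR q) AND (p OR NOT q)   — double negation
= (r AND NOT p AND p) OR (r AND NOT p AND NOT q) OR (r AND q AND p) OR (r AND q AND NOT q)   — distribute AND over OR
= (r AND NOT p AND NOT q) OR (r AND q AND p)   — simplify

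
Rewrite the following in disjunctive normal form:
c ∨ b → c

c ∨ b → c
≡ ¬(c ∨ b) ∨ c   [eliminate →]
≡ ¬c ∧ ¬b ∨ c   [De Morgan]

¬c ∧ ¬b ∨ c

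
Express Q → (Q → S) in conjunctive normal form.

Q → (Q → S)
≡ ¬Q ∨ (Q → S)   [eliminate →]
≡ ¬Q ∨ ¬Q ∨ S   [eliminate →]
≡ ¬Q ∨ S   [simplify]

¬Q ∨ S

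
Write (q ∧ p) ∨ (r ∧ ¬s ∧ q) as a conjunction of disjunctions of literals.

(q ∧ p) ∨ (r ∧ ¬s ∧ q)
⇔ (q ∨ r) ∧ (q ∨ ¬s) ∧ (q ∨ q) ∧ (p ∨ r) ∧ (p ∨ ¬s) ∧ (p ∨ q)   [distribute ∨ over ∧]
⇔ q ∧ (p ∨ r) ∧ (p ∨ ¬s)   [simplify]

q ∧ (p ∨ r) ∧ (p ∨ ¬s)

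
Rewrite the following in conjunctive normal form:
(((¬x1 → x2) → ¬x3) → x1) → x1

¬x2 ∨ ¬x3 ∨ x1

(((¬x1 → x2) → ¬x3) → x1) → x1
⇔ ¬(((¬x1 → x2) → ¬x3) → x1) ∨ x1   [eliminate →]
⇔ ¬(¬((¬x1 → x2) → ¬x3) ∨ x1) ∨ x1   [eliminate →]
⇔ ¬(¬(¬(¬x1 → x2) ∨ ¬x3) ∨ x1) ∨ x1   [eliminate →]
⇔ ¬(¬(¬(¬¬x1 ∨ x2) ∨ ¬x3) ∨ x1) ∨ x1   [eliminate →]
⇔ (¬¬(¬(¬¬x1 ∨ x2) ∨ ¬x3) ∧ ¬x1) ∨ x1   [De Morgan]
⇔ ((¬(¬¬x1 ∨ x2) ∨ ¬x3) ∧ ¬x1) ∨ x1   [double negation]
⇔ (((¬¬¬x1 ∧ ¬x2) ∨ ¬x3) ∧ ¬x1) ∨ x1   [De Morgan]
⇔ (((¬x1 ∧ ¬x2) ∨ ¬x3) ∧ ¬x1) ∨ x1   [double negation]
⇔ (¬x1 ∨ ¬x3 ∨ x1) ∧ (¬x2 ∨ ¬x3 ∨ x1) ∧ (¬x1 ∨ x1)   [distribute ∨ over ∧]
⇔ ¬x2 ∨ ¬x3 ∨ x1   [simplify]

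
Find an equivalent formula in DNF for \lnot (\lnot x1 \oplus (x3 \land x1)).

\lnot (\lnot x1 \oplus (x3 \land x1))
= \lnot ((\lnot x1 \land \lnot (x3 \land x1)) \lor (\lnot \lnot x1 \land x3 \land x1))   — expand \oplus
= \lnot (\lnot x1 \land \lnot (x3 \land x1)) \land \lnot (\lnot \lnot x1 \land x3 \land x1)   — De Morgan
= (\lnot \lnot x1 \lor \lnot \lnot (x3 \land x1)) \land \lnot (\lnot \lnot x1 \land x3 \land x1)   — De Morgan
= (x1 \lor \lnot \lnot (x3 \land x1)) \land \lnot (\lnot \lnot x1 \land x3 \land x1)   — double negation
= (x1 \lor (x3 \land x1)) \land \lnot (\lnot \lnot x1 \land x3 \land x1)   — double negation
= (x1 \lor (x3 \land x1)) \land (\lnot \lnot \lnot x1 \lor \lnot x3 \lor \lnot x1)   — De Morgan
= (x1 \lor (x3 \land x1)) \land (\lnot x1 \lor \lnot x3 \lor \lnot x1)   — double negation
= (x1 \land \lnot x1) \lor (x1 \land \lnot x3) \lor (x1 \land \lnot x1) \lor (x3 \land x1 \land \lnot x1) \lor (x3 \land x1 \land \lnot x3) \lor (x3 \land x1 \land \lnot x1)   — distribute \land over \lor
= x1 \land \lnot x3   — simplify

x1 \land \lnot x3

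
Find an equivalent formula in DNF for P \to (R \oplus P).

P \to (R \oplus P)
≡ \lnot P \lor (R \oplus P)   (eliminate \to)
≡ \lnot P \lor (R \land \lnot P) \lor (\lnot R \land P)   (expand \oplus)
≡ \lnot P \lor (\lnot R \land P)   (simplify)

\lnot P \lor (\lnot R \land P)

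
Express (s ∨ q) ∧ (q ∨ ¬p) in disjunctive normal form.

(s ∧ ¬p) ∨ q

(s ∨ q) ∧ (q ∨ ¬p)
⇔ (s ∧ q) ∨ (s ∧ ¬p) ∨ (q ∧ q) ∨ (q ∧ ¬p)   [distribute ∧ over ∨]
⇔ (s ∧ ¬p) ∨ q   [simplify]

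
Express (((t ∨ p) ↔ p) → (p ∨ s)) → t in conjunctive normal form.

(((t ∨ p) ↔ p) → (p ∨ s)) → t
= ¬(((t ∨ p) ↔ p) → (p ∨ s)) ∨ t   — eliminate →
= ¬(¬((t ∨ p) ↔ p) ∨ p ∨ s) ∨ t   — eliminate →
= ¬(¬(((t ∨ p) → p) ∧ (p → (t ∨ p))) ∨ p ∨ s) ∨ t   — eliminate ↔
= ¬(¬((¬(t ∨ p) ∨ p) ∧ (p → (t ∨ p))) ∨ p ∨ s) ∨ t   — eliminate →
= ¬(¬((¬(t ∨ p) ∨ p) ∧ (¬p ∨ t ∨ p)) ∨ p ∨ s) ∨ t   — eliminate →
= (¬¬((¬(t ∨ p) ∨ p) ∧ (¬p ∨ t ∨ p)) ∧ ¬p ∧ ¬s) ∨ t   — De Morgan
= ((¬(t ∨ p) ∨ p) ∧ (¬p ∨ t ∨ p) ∧ ¬p ∧ ¬s) ∨ t   — double negation
= (((¬t ∧ ¬p) ∨ p) ∧ (¬p ∨ t ∨ p) ∧ ¬p ∧ ¬s) ∨ t   — De Morgan
= (¬t ∨ p ∨ t) ∧ (¬p ∨ p ∨ t) ∧ (¬p ∨ t ∨ p ∨ t) ∧ (¬p ∨ t) ∧ (¬s ∨ t)   — distribute ∨ over ∧
= (¬p ∨ t) ∧ (¬s ∨ t)   — simplify

(¬p ∨ t) ∧ (¬s ∨ t)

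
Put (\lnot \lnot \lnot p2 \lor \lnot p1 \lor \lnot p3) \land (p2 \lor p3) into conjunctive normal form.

(\lnot p2 \lor \lnot p1 \lor \lnot p3) \land (p2 \lor p3)

(\lnot \lnot \lnot p2 \lor \lnot p1 \lor \lnot p3) \land (p2 \lor p3)
≡ (\lnot p2 \lor \lnot p1 \lor \lnot p3) \land (p2 \lor p3)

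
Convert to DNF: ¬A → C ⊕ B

¬A → C ⊕ B
⇔ ¬¬A ∨ (C ⊕ B)   — eliminate →
⇔ ¬¬A ∨ C ∧ ¬B ∨ ¬C ∧ B   — expand ⊕
⇔ A ∨ C ∧ ¬B ∨ ¬C ∧ B   — double negation

A ∨ C ∧ ¬B ∨ ¬C ∧ B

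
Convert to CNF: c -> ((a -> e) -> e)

~c | a | e

c -> ((a -> e) -> e)
= ~c | ((a -> e) -> e)
= ~c | ~(a -> e) | e
= ~c | ~(~a | e) | e
= ~c | (~~a & ~e) | e
= ~c | (a & ~e) | e
= (~c | a | e) & (~c | ~e | e)
= ~c | a | e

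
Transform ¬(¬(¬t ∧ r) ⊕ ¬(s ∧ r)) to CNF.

(¬t ∨ ¬s ∨ ¬r) ∧ (s ∨ t ∨ ¬r)

¬(¬(¬t ∧ r) ⊕ ¬(s ∧ r))
= ¬((¬(¬t ∧ r) ∨ ¬(s ∧ r)) ∧ ¬(¬(¬t ∧ r) ∧ ¬(s ∧ r)))   (expand ⊕)
= ¬(¬(¬t ∧ r) ∨ ¬(s ∧ r)) ∨ ¬¬(¬(¬t ∧ r) ∧ ¬(s ∧ r))   (De Morgan)
= (¬¬(¬t ∧ r) ∧ ¬¬(s ∧ r)) ∨ ¬¬(¬(¬t ∧ r) ∧ ¬(s ∧ r))   (De Morgan)
= (¬t ∧ r ∧ ¬¬(s ∧ r)) ∨ ¬¬(¬(¬t ∧ r) ∧ ¬(s ∧ r))   (double negation)
= (¬t ∧ r ∧ s ∧ r) ∨ ¬¬(¬(¬t ∧ r) ∧ ¬(s ∧ r))   (double negation)
= (¬t ∧ r ∧ s ∧ r) ∨ (¬(¬t ∧ r) ∧ ¬(s ∧ r))   (double negation)
= (¬t ∧ r ∧ s ∧ r) ∨ ((¬¬t ∨ ¬r) ∧ ¬(s ∧ r))   (De Morgan)
= (¬t ∧ r ∧ s ∧ r) ∨ ((t ∨ ¬r) ∧ ¬(s ∧ r))   (double negation)
= (¬t ∧ r ∧ s ∧ r) ∨ ((t ∨ ¬r) ∧ (¬s ∨ ¬r))   (De Morgan)
= (¬t ∨ t ∨ ¬r) ∧ (¬t ∨ ¬s ∨ ¬r) ∧ (r ∨ t ∨ ¬r) ∧ (r ∨ ¬s ∨ ¬r) ∧ (s ∨ t ∨ ¬r) ∧ (s ∨ ¬s ∨ ¬r) ∧ (r ∨ t ∨ ¬r) ∧ (r ∨ ¬s ∨ ¬r)   (distribute ∨ over ∧)
= (¬t ∨ ¬s ∨ ¬r) ∧ (s ∨ t ∨ ¬r)   (simplify)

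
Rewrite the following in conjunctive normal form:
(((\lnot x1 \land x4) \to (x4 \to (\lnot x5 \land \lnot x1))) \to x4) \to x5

(((\lnot x1 \land x4) \to (x4 \to (\lnot x5 \land \lnot x1))) \to x4) \to x5
= \lnot (((\lnot x1 \land x4) \to (x4 \to (\lnot x5 \land \lnot x1))) \to x4) \lor x5   [eliminate \to]
= \lnot (\lnot ((\lnot x1 \land x4) \to (x4 \to (\lnot x5 \land \lnot x1))) \lor x4) \lor x5   [eliminate \to]
= \lnot (\lnot (\lnot (\lnot x1 \land x4) \lor (x4 \to (\lnot x5 \land \lnot x1))) \lor x4) \lor x5   [eliminate \to]
= \lnot (\lnot (\lnot (\lnot x1 \land x4) \lor \lnot x4 \lor (\lnot x5 \land \lnot x1)) \lor x4) \lor x5   [eliminate \to]
= (\lnot \lnot (\lnot (\lnot x1 \land x4) \lor \lnot x4 \lor (\lnot x5 \land \lnot x1)) \land \lnot x4) \lor x5   [De Morgan]
= ((\lnot (\lnot x1 \land x4) \lor \lnot x4 \lor (\lnot x5 \land \lnot x1)) \land \lnot x4) \lor x5   [double negation]
= ((\lnot \lnot x1 \lor \lnot x4 \lor \lnot x4 \lor (\lnot x5 \land \lnot x1)) \land \lnot x4) \lor x5   [De Morgan]
= ((x1 \lor \lnot x4 \lor \lnot x4 \lor (\lnot x5 \land \lnot x1)) \land \lnot x4) \lor x5   [double negation]
= (x1 \lor \lnot x4 \lor \lnot x4 \lor \lnot x5 \lor x5) \land (x1 \lor \lnot x4 \lor \lnot x4 \lor \lnot x1 \lor x5) \land (\lnot x4 \lor x5)   [distribute \lor over \land]
= \lnot x4 \lor x5   [simplify]

\lnot x4 \lor x5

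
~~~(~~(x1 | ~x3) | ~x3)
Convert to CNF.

~~~(~~(x1 | ~x3) | ~x3)
≡ ~(~~(x1 | ~x3) | ~x3)   — double negation
≡ ~~~(x1 | ~x3) & ~~x3   — De Morgan
≡ ~(x1 | ~x3) & ~~x3   — double negation
≡ ~x1 & ~~x3 & ~~x3   — De Morgan
≡ ~x1 & x3 & ~~x3   — double negation
≡ ~x1 & x3 & x3   — double negation
≡ ~x1 & x3   — simplify

~x1 & x3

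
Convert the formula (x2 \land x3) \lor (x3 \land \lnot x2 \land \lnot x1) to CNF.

(x2 \lor \lnot x1) \land x3

(x2 \land x3) \lor (x3 \land \lnot x2 \land \lnot x1)
= (x2 \lor x3) \land (x2 \lor \lnot x2) \land (x2 \lor \lnot x1) \land (x3 \lor x3) \land (x3 \lor \lnot x2) \land (x3 \lor \lnot x1)
= (x2 \lor \lnot x1) \land x3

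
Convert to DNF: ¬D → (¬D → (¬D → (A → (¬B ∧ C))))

D ∨ ¬A ∨ (¬B ∧ C)

¬D → (¬D → (¬D → (A → (¬B ∧ C))))
≡ ¬¬D ∨ (¬D → (¬D → (A → (¬B ∧ C))))   (eliminate →)
≡ ¬¬D ∨ ¬¬D ∨ (¬D → (A → (¬B ∧ C)))   (eliminate →)
≡ ¬¬D ∨ ¬¬D ∨ ¬¬D ∨ (A → (¬B ∧ C))   (eliminate →)
≡ ¬¬D ∨ ¬¬D ∨ ¬¬D ∨ ¬A ∨ (¬B ∧ C)   (eliminate →)
≡ D ∨ ¬¬D ∨ ¬¬D ∨ ¬A ∨ (¬B ∧ C)   (double negation)
≡ D ∨ D ∨ ¬¬D ∨ ¬A ∨ (¬B ∧ C)   (double negation)
≡ D ∨ D ∨ D ∨ ¬A ∨ (¬B ∧ C)   (double negation)
≡ D ∨ ¬A ∨ (¬B ∧ C)   (simplify)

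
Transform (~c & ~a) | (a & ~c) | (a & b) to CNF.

(~c | a) & (~c | b)

(~c & ~a) | (a & ~c) | (a & b)
≡ (~c | a | a) & (~c | a | b) & (~c | ~c | a) & (~c | ~c | b) & (~a | a | a) & (~a | a | b) & (~a | ~c | a) & (~a | ~c | b)   (distribute | over &)
≡ (~c | a) & (~c | b)   (simplify)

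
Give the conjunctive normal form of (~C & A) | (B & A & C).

(~C | B) & A

(~C & A) | (B & A & C)
≡ (~C | B) & (~C | A) & (~C | C) & (A | B) & (A | A) & (A | C)   [distribute | over &]
≡ (~C | B) & A   [simplify]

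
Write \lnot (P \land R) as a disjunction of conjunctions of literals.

\lnot (P \land R)
⇔ \lnot P \lor \lnot R   (De Morgan)

\lnot P \lor \lnot R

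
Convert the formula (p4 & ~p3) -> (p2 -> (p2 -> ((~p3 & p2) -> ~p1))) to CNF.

~p4 | p3 | ~p2 | ~p1

(p4 & ~p3) -> (p2 -> (p2 -> ((~p3 & p2) -> ~p1)))
= ~(p4 & ~p3) | (p2 -> (p2 -> ((~p3 & p2) -> ~p1)))   — eliminate ->
= ~(p4 & ~p3) | ~p2 | (p2 -> ((~p3 & p2) -> ~p1))   — eliminate ->
= ~(p4 & ~p3) | ~p2 | ~p2 | ((~p3 & p2) -> ~p1)   — eliminate ->
= ~(p4 & ~p3) | ~p2 | ~p2 | ~(~p3 & p2) | ~p1   — eliminate ->
= ~p4 | ~~p3 | ~p2 | ~p2 | ~(~p3 & p2) | ~p1   — De Morgan
= ~p4 | p3 | ~p2 | ~p2 | ~(~p3 & p2) | ~p1   — double negation
= ~p4 | p3 | ~p2 | ~p2 | ~~p3 | ~p2 | ~p1   — De Morgan
= ~p4 | p3 | ~p2 | ~p2 | p3 | ~p2 | ~p1   — double negation
= ~p4 | p3 | ~p2 | ~p1   — simplify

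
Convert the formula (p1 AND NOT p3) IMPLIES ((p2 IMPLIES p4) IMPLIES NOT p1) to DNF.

NOT p1 OR p3 OR (p2 AND NOT p4)

(p1 AND NOT p3) IMPLIES ((p2 IMPLIES p4) IMPLIES NOT p1)
≡ NOT (p1 AND NOT p3) OR ((p2 IMPLIES p4) IMPLIES NOT p1)   (eliminate IMPLIES)
≡ NOT (p1 AND NOT p3) OR NOT (p2 IMPLIES p4) OR NOT p1   (eliminate IMPLIES)
≡ NOT (p1 AND NOT p3) OR NOT (NOT p2 OR p4) OR NOT p1   (eliminate IMPLIES)
≡ NOT p1 OR NOT NOT p3 OR NOT (NOT p2 OR p4) OR NOT p1   (De Morgan)
≡ NOT p1 OR p3 OR NOT (NOT p2 OR p4) OR NOT p1   (double negation)
≡ NOT p1 OR p3 OR (NOT NOT p2 AND NOT p4) OR NOT p1   (De Morgan)
≡ NOT p1 OR p3 OR (p2 AND NOT p4) OR NOT p1   (double negation)
≡ NOT p1 OR p3 OR (p2 AND NOT p4)   (simplify)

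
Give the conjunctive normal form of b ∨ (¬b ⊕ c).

b ∨ ¬c

b ∨ (¬b ⊕ c)
≡ b ∨ ((¬b ∨ c) ∧ ¬(¬b ∧ c))   — expand ⊕
≡ b ∨ ((¬b ∨ c) ∧ (¬¬b ∨ ¬c))   — De Morgan
≡ b ∨ ((¬b ∨ c) ∧ (b ∨ ¬c))   — double negation
≡ (b ∨ ¬b ∨ c) ∧ (b ∨ b ∨ ¬c)   — distribute ∨ over ∧
≡ b ∨ ¬c   — simplify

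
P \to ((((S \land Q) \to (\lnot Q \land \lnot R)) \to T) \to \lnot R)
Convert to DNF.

P \to ((((S \land Q) \to (\lnot Q \land \lnot R)) \to T) \to \lnot R)
= \lnot P \lor ((((S \land Q) \to (\lnot Q \land \lnot R)) \to T) \to \lnot R)   [eliminate \to]
= \lnot P \lor \lnot (((S \land Q) \to (\lnot Q \land \lnot R)) \to T) \lor \lnot R   [eliminate \to]
= \lnot P \lor \lnot (\lnot ((S \land Q) \to (\lnot Q \land \lnot R)) \lor T) \lor \lnot R   [eliminate \to]
= \lnot P \lor \lnot (\lnot (\lnot (S \land Q) \lor (\lnot Q \land \lnot R)) \lor T) \lor \lnot R   [eliminate \to]
= \lnot P \lor (\lnot \lnot (\lnot (S \land Q) \lor (\lnot Q \land \lnot R)) \land \lnot T) \lor \lnot R   [De Morgan]
= \lnot P \lor ((\lnot (S \land Q) \lor (\lnot Q \land \lnot R)) \land \lnot T) \lor \lnot R   [double negation]
= \lnot P \lor ((\lnot S \lor \lnot Q \lor (\lnot Q \land \lnot R)) \land \lnot T) \lor \lnot R   [De Morgan]
= \lnot P \lor (\lnot S \land \lnot T) \lor (\lnot Q \land \lnot T) \lor (\lnot Q \land \lnot R \land \lnot T) \lor \lnot R   [distribute \land over \lor]
= \lnot P \lor (\lnot S \land \lnot T) \lor (\lnot Q \land \lnot T) \lor \lnot R   [simplify]

\lnot P \lor (\lnot S \land \lnot T) \lor (\lnot Q \land \lnot T) \lor \lnot R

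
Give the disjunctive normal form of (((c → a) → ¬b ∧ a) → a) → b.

(((c → a) → ¬b ∧ a) → a) → b
≡ ¬(((c → a) → ¬b ∧ a) → a) ∨ b
≡ ¬(¬((c → a) → ¬b ∧ a) ∨ a) ∨ b
≡ ¬(¬(¬(c → a) ∨ ¬b ∧ a) ∨ a) ∨ b
≡ ¬(¬(¬(¬c ∨ a) ∨ ¬b ∧ a) ∨ a) ∨ b
≡ ¬¬(¬(¬c ∨ a) ∨ ¬b ∧ a) ∧ ¬a ∨ b
≡ (¬(¬c ∨ a) ∨ ¬b ∧ a) ∧ ¬a ∨ b
≡ (¬¬c ∧ ¬a ∨ ¬b ∧ a) ∧ ¬a ∨ b
≡ (c ∧ ¬a ∨ ¬b ∧ a) ∧ ¬a ∨ b
≡ c ∧ ¬a ∧ ¬a ∨ ¬b ∧ a ∧ ¬a ∨ b
≡ c ∧ ¬a ∨ b

c ∧ ¬a ∨ b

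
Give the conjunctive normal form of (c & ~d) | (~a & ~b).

(c | ~a) & (c | ~b) & (~d | ~a) & (~d | ~b)

(c & ~d) | (~a & ~b)
⇔ (c | ~a) & (c | ~b) & (~d | ~a) & (~d | ~b)   (distribute | over &)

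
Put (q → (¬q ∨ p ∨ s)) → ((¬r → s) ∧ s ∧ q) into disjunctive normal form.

(q ∧ ¬p ∧ ¬s) ∨ (s ∧ q)

(q → (¬q ∨ p ∨ s)) → ((¬r → s) ∧ s ∧ q)
= ¬(q → (¬q ∨ p ∨ s)) ∨ ((¬r → s) ∧ s ∧ q)   (eliminate →)
= ¬(¬q ∨ ¬q ∨ p ∨ s) ∨ ((¬r → s) ∧ s ∧ q)   (eliminate →)
= ¬(¬q ∨ ¬q ∨ p ∨ s) ∨ ((¬¬r ∨ s) ∧ s ∧ q)   (eliminate →)
= (¬¬q ∧ ¬¬q ∧ ¬p ∧ ¬s) ∨ ((¬¬r ∨ s) ∧ s ∧ q)   (De Morgan)
= (q ∧ ¬¬q ∧ ¬p ∧ ¬s) ∨ ((¬¬r ∨ s) ∧ s ∧ q)   (double negation)
= (q ∧ q ∧ ¬p ∧ ¬s) ∨ ((¬¬r ∨ s) ∧ s ∧ q)   (double negation)
= (q ∧ q ∧ ¬p ∧ ¬s) ∨ ((r ∨ s) ∧ s ∧ q)   (double negation)
= (q ∧ q ∧ ¬p ∧ ¬s) ∨ (r ∧ s ∧ q) ∨ (s ∧ s ∧ q)   (distribute ∧ over ∨)
= (q ∧ ¬p ∧ ¬s) ∨ (s ∧ q)   (simplify)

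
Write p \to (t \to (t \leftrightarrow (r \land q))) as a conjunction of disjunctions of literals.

p \to (t \to (t \leftrightarrow (r \land q)))
≡ \lnot p \lor (t \to (t \leftrightarrow (r \land q)))   — eliminate \to
≡ \lnot p \lor \lnot t \lor (t \leftrightarrow (r \land q))   — eliminate \to
≡ \lnot p \lor \lnot t \lor ((t \to (r \land q)) \land ((r \land q) \to t))   — eliminate \leftrightarrow
≡ \lnot p \lor \lnot t \lor ((\lnot t \lor (r \land q)) \land ((r \land q) \to t))   — eliminate \to
≡ \lnot p \lor \lnot t \lor ((\lnot t \lor (r \land q)) \land (\lnot (r \land q) \lor t))   — eliminate \to
≡ \lnot p \lor \lnot t \lor ((\lnot t \lor (r \land q)) \land (\lnot r \lor \lnot q \lor t))   — De Morgan
≡ (\lnot p \lor \lnot t \lor \lnot t \lor r) \land (\lnot p \lor \lnot t \lor \lnot t \lor q) \land (\lnot p \lor \lnot t \lor \lnot r \lor \lnot q \lor t)   — distribute \lor over \land
≡ (\lnot p \lor \lnot t \lor r) \land (\lnot p \lor \lnot t \lor q)   — simplify

(\lnot p \lor \lnot t \lor r) \land (\lnot p \lor \lnot t \lor q)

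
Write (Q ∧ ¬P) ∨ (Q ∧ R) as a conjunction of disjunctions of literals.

(Q ∧ ¬P) ∨ (Q ∧ R)
⇔ (Q ∨ Q) ∧ (Q ∨ R) ∧ (¬P ∨ Q) ∧ (¬P ∨ R)   [distribute ∨ over ∧]
⇔ Q ∧ (¬P ∨ R)   [simplify]

Q ∧ (¬P ∨ R)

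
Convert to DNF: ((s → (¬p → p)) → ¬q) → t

((s → (¬p → p)) → ¬q) → t
⇔ ¬((s → (¬p → p)) → ¬q) ∨ t   [eliminate →]
⇔ ¬(¬(s → (¬p → p)) ∨ ¬q) ∨ t   [eliminate →]
⇔ ¬(¬(¬s ∨ (¬p → p)) ∨ ¬q) ∨ t   [eliminate →]
⇔ ¬(¬(¬s ∨ ¬¬p ∨ p) ∨ ¬q) ∨ t   [eliminate →]
⇔ (¬¬(¬s ∨ ¬¬p ∨ p) ∧ ¬¬q) ∨ t   [De Morgan]
⇔ ((¬s ∨ ¬¬p ∨ p) ∧ ¬¬q) ∨ t   [double negation]
⇔ ((¬s ∨ p ∨ p) ∧ ¬¬q) ∨ t   [double negation]
⇔ ((¬s ∨ p ∨ p) ∧ q) ∨ t   [double negation]
⇔ (¬s ∧ q) ∨ (p ∧ q) ∨ (p ∧ q) ∨ t   [distribute ∧ over ∨]
⇔ (¬s ∧ q) ∨ (p ∧ q) ∨ t   [simplify]

(¬s ∧ q) ∨ (p ∧ q) ∨ t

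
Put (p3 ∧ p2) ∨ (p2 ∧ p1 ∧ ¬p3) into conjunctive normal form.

(p3 ∧ p2) ∨ (p2 ∧ p1 ∧ ¬p3)
≡ (p3 ∨ p2) ∧ (p3 ∨ p1) ∧ (p3 ∨ ¬p3) ∧ (p2 ∨ p2) ∧ (p2 ∨ p1) ∧ (p2 ∨ ¬p3)   [distribute ∨ over ∧]
≡ (p3 ∨ p1) ∧ p2   [simplify]

(p3 ∨ p1) ∧ p2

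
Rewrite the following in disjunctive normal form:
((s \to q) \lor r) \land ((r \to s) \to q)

((s \to q) \lor r) \land ((r \to s) \to q)
= (\lnot s \lor q \lor r) \land ((r \to s) \to q)   [eliminate \to]
= (\lnot s \lor q \lor r) \land (\lnot (r \to s) \lor q)   [eliminate \to]
= (\lnot s \lor q \lor r) \land (\lnot (\lnot r \lor s) \lor q)   [eliminate \to]
= (\lnot s \lor q \lor r) \land ((\lnot \lnot r \land \lnot s) \lor q)   [De Morgan]
= (\lnot s \lor q \lor r) \land ((r \land \lnot s) \lor q)   [double negation]
= (\lnot s \land r \land \lnot s) \lor (\lnot s \land q) \lor (q \land r \land \lnot s) \lor (q \land q) \lor (r \land r \land \lnot s) \lor (r \land q)   [distribute \land over \lor]
= (\lnot s \land r) \lor q   [simplify]

(\lnot s \land r) \lor q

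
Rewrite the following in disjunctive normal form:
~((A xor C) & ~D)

~((A xor C) & ~D)
= ~(((A & ~C) | (~A & C)) & ~D)   [expand xor]
= ~((A & ~C) | (~A & C)) | ~~D   [De Morgan]
= (~(A & ~C) & ~(~A & C)) | ~~D   [De Morgan]
= ((~A | ~~C) & ~(~A & C)) | ~~D   [De Morgan]
= ((~A | C) & ~(~A & C)) | ~~D   [double negation]
= ((~A | C) & (~~A | ~C)) | ~~D   [De Morgan]
= ((~A | C) & (A | ~C)) | ~~D   [double negation]
= ((~A | C) & (A | ~C)) | D   [double negation]
= (~A & A) | (~A & ~C) | (C & A) | (C & ~C) | D   [distribute & over |]
= (~A & ~C) | (C & A) | D   [simplify]

(~A & ~C) | (C & A) | D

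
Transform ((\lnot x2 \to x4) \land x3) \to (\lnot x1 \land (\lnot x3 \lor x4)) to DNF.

(\lnot x2 \land \lnot x4) \lor \lnot x3 \lor (\lnot x1 \land x4)

((\lnot x2 \to x4) \land x3) \to (\lnot x1 \land (\lnot x3 \lor x4))
≡ \lnot ((\lnot x2 \to x4) \land x3) \lor (\lnot x1 \land (\lnot x3 \lor x4))   [eliminate \to]
≡ \lnot ((\lnot \lnot x2 \lor x4) \land x3) \lor (\lnot x1 \land (\lnot x3 \lor x4))   [eliminate \to]
≡ \lnot (\lnot \lnot x2 \lor x4) \lor \lnot x3 \lor (\lnot x1 \land (\lnot x3 \lor x4))   [De Morgan]
≡ (\lnot \lnot \lnot x2 \land \lnot x4) \lor \lnot x3 \lor (\lnot x1 \land (\lnot x3 \lor x4))   [De Morgan]
≡ (\lnot x2 \land \lnot x4) \lor \lnot x3 \lor (\lnot x1 \land (\lnot x3 \lor x4))   [double negation]
≡ (\lnot x2 \land \lnot x4) \lor \lnot x3 \lor (\lnot x1 \land \lnot x3) \lor (\lnot x1 \land x4)   [distribute \land over \lor]
≡ (\lnot x2 \land \lnot x4) \lor \lnot x3 \lor (\lnot x1 \land x4)   [simplify]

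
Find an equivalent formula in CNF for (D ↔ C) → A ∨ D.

(D ↔ C) → A ∨ D
≡ ¬(D ↔ C) ∨ A ∨ D   [eliminate →]
≡ ¬((D → C) ∧ (C → D)) ∨ A ∨ D   [eliminate ↔]
≡ ¬((¬D ∨ C) ∧ (C → D)) ∨ A ∨ D   [eliminate →]
≡ ¬((¬D ∨ C) ∧ (¬C ∨ D)) ∨ A ∨ D   [eliminate →]
≡ ¬(¬D ∨ C) ∨ ¬(¬C ∨ D) ∨ A ∨ D   [De Morgan]
≡ ¬¬D ∧ ¬C ∨ ¬(¬C ∨ D) ∨ A ∨ D   [De Morgan]
≡ D ∧ ¬C ∨ ¬(¬C ∨ D) ∨ A ∨ D   [double negation]
≡ D ∧ ¬C ∨ ¬¬C ∧ ¬D ∨ A ∨ D   [De Morgan]
≡ D ∧ ¬C ∨ C ∧ ¬D ∨ A ∨ D   [double negation]
≡ (D ∨ C ∨ A ∨ D) ∧ (D ∨ ¬D ∨ A ∨ D) ∧ (¬C ∨ C ∨ A ∨ D) ∧ (¬C ∨ ¬D ∨ A ∨ D)   [distribute ∨ over ∧]
≡ D ∨ C ∨ A   [simplify]

D ∨ C ∨ A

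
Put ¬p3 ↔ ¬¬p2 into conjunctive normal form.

(p3 ∨ p2) ∧ (¬p2 ∨ ¬p3)

¬p3 ↔ ¬¬p2
⇔ (¬p3 → ¬¬p2) ∧ (¬¬p2 → ¬p3)
⇔ (¬¬p3 ∨ ¬¬p2) ∧ (¬¬p2 → ¬p3)
⇔ (¬¬p3 ∨ ¬¬p2) ∧ (¬¬¬p2 ∨ ¬p3)
⇔ (p3 ∨ ¬¬p2) ∧ (¬¬¬p2 ∨ ¬p3)
⇔ (p3 ∨ p2) ∧ (¬¬¬p2 ∨ ¬p3)
⇔ (p3 ∨ p2) ∧ (¬p2 ∨ ¬p3)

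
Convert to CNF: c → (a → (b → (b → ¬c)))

c → (a → (b → (b → ¬c)))
= ¬c ∨ (a → (b → (b → ¬c)))
= ¬c ∨ ¬a ∨ (b → (b → ¬c))
= ¬c ∨ ¬a ∨ ¬b ∨ (b → ¬c)
= ¬c ∨ ¬a ∨ ¬b ∨ ¬b ∨ ¬c
= ¬c ∨ ¬a ∨ ¬b

¬c ∨ ¬a ∨ ¬b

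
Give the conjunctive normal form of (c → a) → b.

(c ∨ b) ∧ (¬a ∨ b)

(c → a) → b
≡ ¬(c → a) ∨ b   [eliminate →]
≡ ¬(¬c ∨ a) ∨ b   [eliminate →]
≡ (¬¬c ∧ ¬a) ∨ b   [De Morgan]
≡ (c ∧ ¬a) ∨ b   [double negation]
≡ (c ∨ b) ∧ (¬a ∨ b)   [distribute ∨ over ∧]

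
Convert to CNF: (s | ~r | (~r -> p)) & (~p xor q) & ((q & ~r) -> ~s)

(~p | q) & (p | ~q) & (~q | r | ~s)

(s | ~r | (~r -> p)) & (~p xor q) & ((q & ~r) -> ~s)
≡ (s | ~r | ~~r | p) & (~p xor q) & ((q & ~r) -> ~s)   [eliminate ->]
≡ (s | ~r | ~~r | p) & (~p | q) & ~(~p & q) & ((q & ~r) -> ~s)   [expand xor]
≡ (s | ~r | ~~r | p) & (~p | q) & ~(~p & q) & (~(q & ~r) | ~s)   [eliminate ->]
≡ (s | ~r | r | p) & (~p | q) & ~(~p & q) & (~(q & ~r) | ~s)   [double negation]
≡ (s | ~r | r | p) & (~p | q) & (~~p | ~q) & (~(q & ~r) | ~s)   [De Morgan]
≡ (s | ~r | r | p) & (~p | q) & (p | ~q) & (~(q & ~r) | ~s)   [double negation]
≡ (s | ~r | r | p) & (~p | q) & (p | ~q) & (~q | ~~r | ~s)   [De Morgan]
≡ (s | ~r | r | p) & (~p | q) & (p | ~q) & (~q | r | ~s)   [double negation]
≡ (~p | q) & (p | ~q) & (~q | r | ~s)   [simplify]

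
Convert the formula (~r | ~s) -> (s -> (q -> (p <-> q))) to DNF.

(~r | ~s) -> (s -> (q -> (p <-> q)))
⇔ ~(~r | ~s) | (s -> (q -> (p <-> q)))   [eliminate ->]
⇔ ~(~r | ~s) | ~s | (q -> (p <-> q))   [eliminate ->]
⇔ ~(~r | ~s) | ~s | ~q | (p <-> q)   [eliminate ->]
⇔ ~(~r | ~s) | ~s | ~q | ((p -> q) & (q -> p))   [eliminate <->]
⇔ ~(~r | ~s) | ~s | ~q | ((~p | q) & (q -> p))   [eliminate ->]
⇔ ~(~r | ~s) | ~s | ~q | ((~p | q) & (~q | p))   [eliminate ->]
⇔ (~~r & ~~s) | ~s | ~q | ((~p | q) & (~q | p))   [De Morgan]
⇔ (r & ~~s) | ~s | ~q | ((~p | q) & (~q | p))   [double negation]
⇔ (r & s) | ~s | ~q | ((~p | q) & (~q | p))   [double negation]
⇔ (r & s) | ~s | ~q | (~p & ~q) | (~p & p) | (q & ~q) | (q & p)   [distribute & over |]
⇔ (r & s) | ~s | ~q | (q & p)   [simplify]

(r & s) | ~s | ~q | (q & p)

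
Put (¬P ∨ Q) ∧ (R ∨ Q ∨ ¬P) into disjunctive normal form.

(¬P ∨ Q) ∧ (R ∨ Q ∨ ¬P)
⇔ (¬P ∧ R) ∨ (¬P ∧ Q) ∨ (¬P ∧ ¬P) ∨ (Q ∧ R) ∨ (Q ∧ Q) ∨ (Q ∧ ¬P)   [distribute ∧ over ∨]
⇔ ¬P ∨ Q   [simplify]

¬P ∨ Q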